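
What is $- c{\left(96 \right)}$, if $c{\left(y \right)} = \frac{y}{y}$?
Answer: $-1$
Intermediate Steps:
$c{\left(y \right)} = 1$
$- c{\left(96 \right)} = \left(-1\right) 1 = -1$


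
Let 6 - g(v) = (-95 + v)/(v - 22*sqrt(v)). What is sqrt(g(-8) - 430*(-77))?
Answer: sqrt(11)*sqrt((24075 + 132464*I*sqrt(2))/(2 + 11*I*sqrt(2)))/2 ≈ 181.98 + 0.0044741*I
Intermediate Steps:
g(v) = 6 - (-95 + v)/(v - 22*sqrt(v))
sqrt(g(-8) - 430*(-77)) = sqrt((-95 - 5*(-8) + 132*sqrt(-8))/(-1*(-8) + 22*sqrt(-8)) - 430*(-77)) = sqrt((-95 + 40 + 132*(2*I*sqrt(2)))/(8 + 22*(2*I*sqrt(2))) + 33110) = sqrt((-95 + 40 + 264*I*sqrt(2))/(8 + 44*I*sqrt(2)) + 33110) = sqrt((-55 + 264*I*sqrt(2))/(8 + 44*I*sqrt(2)) + 33110) = sqrt(33110 + (-55 + 264*I*sqrt(2))/(8 + 44*I*sqrt(2)))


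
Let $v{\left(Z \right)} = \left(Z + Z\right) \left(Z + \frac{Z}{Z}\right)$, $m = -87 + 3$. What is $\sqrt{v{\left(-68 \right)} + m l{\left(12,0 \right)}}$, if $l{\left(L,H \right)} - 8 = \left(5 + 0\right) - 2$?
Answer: $2 \sqrt{2047} \approx 90.488$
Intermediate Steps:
$l{\left(L,H \right)} = 11$ ($l{\left(L,H \right)} = 8 + \left(\left(5 + 0\right) - 2\right) = 8 + \left(5 - 2\right) = 8 + 3 = 11$)
$m = -84$
$v{\left(Z \right)} = 2 Z \left(1 + Z\right)$ ($v{\left(Z \right)} = 2 Z \left(Z + 1\right) = 2 Z \left(1 + Z\right)$)
$\sqrt{v{\left(-68 \right)} + m l{\left(12,0 \right)}} = \sqrt{2 \left(-68\right) \left(1 - 68\right) - 924} = \sqrt{2 \left(-68\right) \left(-67\right) - 924} = \sqrt{9112 - 924} = \sqrt{8188} = 2 \sqrt{2047}$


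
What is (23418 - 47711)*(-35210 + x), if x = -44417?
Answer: 1934378711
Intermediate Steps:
(23418 - 47711)*(-35210 + x) = (23418 - 47711)*(-35210 - 44417) = -24293*(-79627) = 1934378711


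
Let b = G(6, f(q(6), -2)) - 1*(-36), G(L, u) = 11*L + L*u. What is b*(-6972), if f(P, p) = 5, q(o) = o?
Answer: -920304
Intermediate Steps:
b = 132 (b = 6*(11 + 5) - 1*(-36) = 6*16 + 36 = 96 + 36 = 132)
b*(-6972) = 132*(-6972) = -920304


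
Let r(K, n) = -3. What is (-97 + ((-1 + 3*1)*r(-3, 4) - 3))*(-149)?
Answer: 15794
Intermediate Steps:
(-97 + ((-1 + 3*1)*r(-3, 4) - 3))*(-149) = (-97 + ((-1 + 3*1)*(-3) - 3))*(-149) = (-97 + ((-1 + 3)*(-3) - 3))*(-149) = (-97 + (2*(-3) - 3))*(-149) = (-97 + (-6 - 3))*(-149) = (-97 - 9)*(-149) = -106*(-149) = 15794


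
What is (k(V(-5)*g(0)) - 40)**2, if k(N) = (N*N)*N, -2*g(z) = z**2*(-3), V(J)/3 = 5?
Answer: 1600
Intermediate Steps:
V(J) = 15 (V(J) = 3*5 = 15)
g(z) = 3*z**2/2 (g(z) = -z**2*(-3)/2 = -(-3)*z**2/2 = 3*z**2/2)
k(N) = N**3 (k(N) = N**2*N = N**3)
(k(V(-5)*g(0)) - 40)**2 = ((15*((3/2)*0**2))**3 - 40)**2 = ((15*((3/2)*0))**3 - 40)**2 = ((15*0)**3 - 40)**2 = (0**3 - 40)**2 = (0 - 40)**2 = (-40)**2 = 1600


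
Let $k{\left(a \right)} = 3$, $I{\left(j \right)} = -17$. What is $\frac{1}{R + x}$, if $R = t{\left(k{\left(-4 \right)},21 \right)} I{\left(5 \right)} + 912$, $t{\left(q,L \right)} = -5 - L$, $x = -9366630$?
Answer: $- \frac{1}{9365276} \approx -1.0678 \cdot 10^{-7}$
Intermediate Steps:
$R = 1354$ ($R = \left(-5 - 21\right) \left(-17\right) + 912 = \left(-26\right) \left(-17\right) + 912 = 442 + 912 = 1354$)
$\frac{1}{R + x} = \frac{1}{1354 - 9366630} = \frac{1}{-9365276} = - \frac{1}{9365276}$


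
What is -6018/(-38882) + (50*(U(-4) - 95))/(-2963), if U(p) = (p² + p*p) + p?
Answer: 74043017/57603683 ≈ 1.2854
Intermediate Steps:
U(p) = p + 2*p² (U(p) = (p² + p²) + p = 2*p² + p = p + 2*p²)
-6018/(-38882) + (50*(U(-4) - 95))/(-2963) = -6018/(-38882) + (50*(-4*(1 + 2*(-4)) - 95))/(-2963) = -6018*(-1/38882) + (50*(-4*(1 - 8) - 95))*(-1/2963) = 3009/19441 + (50*(-4*(-7) - 95))*(-1/2963) = 3009/19441 + (50*(28 - 95))*(-1/2963) = 3009/19441 + (50*(-67))*(-1/2963) = 3009/19441 - 3350*(-1/2963) = 3009/19441 + 3350/2963 = 74043017/57603683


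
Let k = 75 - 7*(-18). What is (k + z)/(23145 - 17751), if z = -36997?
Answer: -18398/2697 ≈ -6.8217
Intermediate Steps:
k = 201 (k = 75 + 126 = 201)
(k + z)/(23145 - 17751) = (201 - 36997)/(23145 - 17751) = -36796/5394 = -36796*1/5394 = -18398/2697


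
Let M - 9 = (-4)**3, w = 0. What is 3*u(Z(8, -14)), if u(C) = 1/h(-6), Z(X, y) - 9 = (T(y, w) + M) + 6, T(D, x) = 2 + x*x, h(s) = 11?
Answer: 3/11 ≈ 0.27273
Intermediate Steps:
T(D, x) = 2 + x**2
M = -55 (M = 9 + (-4)**3 = 9 - 64 = -55)
Z(X, y) = -38 (Z(X, y) = 9 + (((2 + 0**2) - 55) + 6) = 9 + (((2 + 0) - 55) + 6) = 9 + ((2 - 55) + 6) = 9 + (-53 + 6) = 9 - 47 = -38)
u(C) = 1/11
3*u(Z(8, -14)) = 3*(1/11) = 3/11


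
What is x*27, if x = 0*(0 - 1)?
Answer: 0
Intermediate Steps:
x = 0 (x = 0*(-1) = 0)
x*27 = 0*27 = 0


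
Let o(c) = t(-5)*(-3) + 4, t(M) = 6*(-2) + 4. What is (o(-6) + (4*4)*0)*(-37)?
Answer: -1036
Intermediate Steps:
t(M) = -8 (t(M) = -12 + 4 = -8)
o(c) = 28 (o(c) = -8*(-3) + 4 = 24 + 4 = 28)
(o(-6) + (4*4)*0)*(-37) = (28 + (4*4)*0)*(-37) = (28 + 16*0)*(-37) = (28 + 0)*(-37) = 28*(-37) = -1036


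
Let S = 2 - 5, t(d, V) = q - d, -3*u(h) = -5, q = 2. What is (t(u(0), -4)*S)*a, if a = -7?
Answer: 7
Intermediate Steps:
u(h) = 5/3 (u(h) = -1/3*(-5) = 5/3)
t(d, V) = 2 - d
S = -3
(t(u(0), -4)*S)*a = ((2 - 1*5/3)*(-3))*(-7) = ((2 - 5/3)*(-3))*(-7) = ((1/3)*(-3))*(-7) = -1*(-7) = 7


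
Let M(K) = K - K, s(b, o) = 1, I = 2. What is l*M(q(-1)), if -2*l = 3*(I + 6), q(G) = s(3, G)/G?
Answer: 0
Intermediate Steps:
q(G) = 1/G
M(K) = 0
l = -12 (l = -3*(2 + 6)/2 = -3*8/2 = -½*24 = -12)
l*M(q(-1)) = -12*0 = 0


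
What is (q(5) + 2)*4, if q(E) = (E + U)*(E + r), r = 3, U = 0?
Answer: 168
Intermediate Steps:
q(E) = E*(3 + E) (q(E) = (E + 0)*(E + 3) = E*(3 + E))
(q(5) + 2)*4 = (5*(3 + 5) + 2)*4 = (5*8 + 2)*4 = (40 + 2)*4 = 42*4 = 168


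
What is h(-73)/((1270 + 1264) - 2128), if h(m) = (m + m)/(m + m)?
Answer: 1/406 ≈ 0.0024631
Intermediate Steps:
h(m) = 1 (h(m) = (2*m)/((2*m)) = (2*m)*(1/(2*m)) = 1)
h(-73)/((1270 + 1264) - 2128) = 1/((1270 + 1264) - 2128) = 1/(2534 - 2128) = 1/406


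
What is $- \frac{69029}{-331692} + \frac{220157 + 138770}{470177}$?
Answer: $\frac{151509062617}{155953949484} \approx 0.9715$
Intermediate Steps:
$- \frac{69029}{-331692} + \frac{220157 + 138770}{470177} = \left(-69029\right) \left(- \frac{1}{331692}\right) + 358927 \cdot \frac{1}{470177} = \frac{69029}{331692} + \frac{358927}{470177} = \frac{151509062617}{155953949484}$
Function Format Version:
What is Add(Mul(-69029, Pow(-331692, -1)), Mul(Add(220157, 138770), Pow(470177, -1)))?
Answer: Rational(151509062617, 155953949484) ≈ 0.97150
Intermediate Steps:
Add(Mul(-69029, Pow(-331692, -1)), Mul(Add(220157, 138770), Pow(470177, -1))) = Add(Mul(-69029, Rational(-1, 331692)), Mul(358927, Rational(1, 470177))) = Add(Rational(69029, 331692), Rational(358927, 470177)) = Rational(151509062617, 155953949484)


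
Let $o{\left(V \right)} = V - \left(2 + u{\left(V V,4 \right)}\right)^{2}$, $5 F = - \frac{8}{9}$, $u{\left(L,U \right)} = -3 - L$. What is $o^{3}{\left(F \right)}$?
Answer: $- \frac{132099391992542745961}{68952523554931640625} \approx -1.9158$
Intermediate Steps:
$F = - \frac{8}{45}$ ($F = \frac{\left(-8\right) \frac{1}{9}}{5} = \frac{1}{5} \left(- \frac{8}{9}\right) = - \frac{8}{45} \approx -0.17778$)
$o{\left(V \right)} = V - \left(-1 - V^{2}\right)^{2}$ ($o{\left(V \right)} = V - \left(2 - \left(3 + V V\right)\right)^{2} = V - \left(2 - \left(3 + V^{2}\right)\right)^{2} = V - \left(-1 - V^{2}\right)^{2}$)
$o^{3}{\left(F \right)} = \left(- \frac{8}{45} - \left(1 + \left(- \frac{8}{45}\right)^{2}\right)^{2}\right)^{3} = \left(- \frac{8}{45} - \left(1 + \frac{64}{2025}\right)^{2}\right)^{3} = \left(- \frac{8}{45} - \left(\frac{2089}{2025}\right)^{2}\right)^{3} = \left(- \frac{8}{45} - \frac{4363921}{4100625}\right)^{3} = \left(- \frac{5092921}{4100625}\right)^{3} = - \frac{132099391992542745961}{68952523554931640625}$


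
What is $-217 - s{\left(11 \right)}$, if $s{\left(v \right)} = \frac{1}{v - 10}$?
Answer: $-218$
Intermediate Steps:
$s{\left(v \right)} = \frac{1}{-10 + v}$ ($s{\left(v \right)} = \frac{1}{v - 10} = \frac{1}{-10 + v}$)
$-217 - s{\left(11 \right)} = -217 - \frac{1}{-10 + 11} = -217 - 1^{-1} = -217 - 1 = -218$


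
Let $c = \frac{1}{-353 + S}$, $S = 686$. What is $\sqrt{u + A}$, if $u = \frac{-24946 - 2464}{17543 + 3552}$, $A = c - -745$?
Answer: $\frac{4 \sqrt{10194007165549}}{468309} \approx 27.271$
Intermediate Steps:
$c = \frac{1}{333}$ ($c = \frac{1}{-353 + 686} = \frac{1}{333} \approx 0.003003$)
$A = \frac{248086}{333}$ ($A = \frac{1}{333} - -745 = \frac{1}{333} + 745 = \frac{248086}{333} \approx 745.0$)
$u = - \frac{5482}{4219}$ ($u = - \frac{27410}{21095} = \left(-27410\right) \frac{1}{21095} = - \frac{5482}{4219} \approx -1.2994$)
$\sqrt{u + A} = \sqrt{- \frac{5482}{4219} + \frac{248086}{333}} = \sqrt{\frac{1044849328}{1404927}} = \frac{4 \sqrt{10194007165549}}{468309}$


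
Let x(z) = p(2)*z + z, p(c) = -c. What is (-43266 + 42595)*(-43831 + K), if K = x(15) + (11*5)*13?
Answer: 28940901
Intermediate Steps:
x(z) = -z (x(z) = (-1*2)*z + z = -2*z + z = -z)
K = 700 (K = -1*15 + (11*5)*13 = -15 + 55*13 = -15 + 715 = 700)
(-43266 + 42595)*(-43831 + K) = (-43266 + 42595)*(-43831 + 700) = -671*(-43131) = 28940901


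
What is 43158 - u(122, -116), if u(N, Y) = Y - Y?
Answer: 43158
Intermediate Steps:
u(N, Y) = 0
43158 - u(122, -116) = 43158 - 1*0 = 43158 + 0 = 43158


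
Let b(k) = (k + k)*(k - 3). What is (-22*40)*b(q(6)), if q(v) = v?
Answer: -31680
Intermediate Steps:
b(k) = 2*k*(-3 + k) (b(k) = (2*k)*(-3 + k) = 2*k*(-3 + k))
(-22*40)*b(q(6)) = (-22*40)*(2*6*(-3 + 6)) = -1760*6*3 = -880*36 = -31680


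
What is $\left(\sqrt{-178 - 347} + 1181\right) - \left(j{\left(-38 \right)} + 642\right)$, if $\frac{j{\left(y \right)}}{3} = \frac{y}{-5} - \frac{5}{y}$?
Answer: $\frac{98003}{190} + 5 i \sqrt{21} \approx 515.81 + 22.913 i$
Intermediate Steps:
$j{\left(y \right)} = - \frac{15}{y} - \frac{3 y}{5}$ ($j{\left(y \right)} = 3 \left(\frac{y}{-5} - \frac{5}{y}\right) = 3 \left(y \left(- \frac{1}{5}\right) - \frac{5}{y}\right) = 3 \left(- \frac{y}{5} - \frac{5}{y}\right) = 3 \left(- \frac{5}{y} - \frac{y}{5}\right) = - \frac{15}{y} - \frac{3 y}{5}$)
$\left(\sqrt{-178 - 347} + 1181\right) - \left(j{\left(-38 \right)} + 642\right) = \left(\sqrt{-178 - 347} + 1181\right) - \left(\left(- \frac{15}{-38} - - \frac{114}{5}\right) + 642\right) = \left(\sqrt{-525} + 1181\right) - \left(\left(\left(-15\right) \left(- \frac{1}{38}\right) + \frac{114}{5}\right) + 642\right) = \left(5 i \sqrt{21} + 1181\right) - \left(\left(\frac{15}{38} + \frac{114}{5}\right) + 642\right) = \left(1181 + 5 i \sqrt{21}\right) - \left(\frac{4407}{190} + 642\right) = \left(1181 + 5 i \sqrt{21}\right) - \frac{126387}{190} = \frac{98003}{190} + 5 i \sqrt{21}$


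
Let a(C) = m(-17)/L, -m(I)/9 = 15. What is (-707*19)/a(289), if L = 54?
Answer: 26866/5 ≈ 5373.2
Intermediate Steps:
m(I) = -135 (m(I) = -9*15 = -135)
a(C) = -5/2 (a(C) = -135/54 = -135*1/54 = -5/2)
(-707*19)/a(289) = (-707*19)/(-5/2) = -13433*(-⅖) = 26866/5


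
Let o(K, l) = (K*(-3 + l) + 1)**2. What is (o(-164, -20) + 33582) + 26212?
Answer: 14295323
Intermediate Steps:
o(K, l) = (1 + K*(-3 + l))**2
(o(-164, -20) + 33582) + 26212 = ((1 - 3*(-164) - 164*(-20))**2 + 33582) + 26212 = ((1 + 492 + 3280)**2 + 33582) + 26212 = (3773**2 + 33582) + 26212 = (14235529 + 33582) + 26212 = 14269111 + 26212 = 14295323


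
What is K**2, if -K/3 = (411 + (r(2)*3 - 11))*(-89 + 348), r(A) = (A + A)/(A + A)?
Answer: 98051023161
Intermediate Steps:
r(A) = 1 (r(A) = (2*A)/((2*A)) = (2*A)*(1/(2*A)) = 1)
K = -313131 (K = -3*(411 + (1*3 - 11))*(-89 + 348) = -3*(411 + (3 - 11))*259 = -3*(411 - 8)*259 = -1209*259 = -3*104377 = -313131)
K**2 = (-313131)**2 = 98051023161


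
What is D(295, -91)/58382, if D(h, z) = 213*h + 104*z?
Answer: 53371/58382 ≈ 0.91417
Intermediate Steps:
D(h, z) = 104*z + 213*h
D(295, -91)/58382 = (104*(-91) + 213*295)/58382 = (-9464 + 62835)*(1/58382) = 53371*(1/58382) = 53371/58382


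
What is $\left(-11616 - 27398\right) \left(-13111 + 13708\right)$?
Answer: $-23291358$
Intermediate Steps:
$\left(-11616 - 27398\right) \left(-13111 + 13708\right) = \left(-39014\right) 597 = -23291358$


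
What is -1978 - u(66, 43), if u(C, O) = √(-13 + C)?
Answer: -1978 - √53 ≈ -1985.3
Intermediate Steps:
-1978 - u(66, 43) = -1978 - √(-13 + 66) = -1978 - √53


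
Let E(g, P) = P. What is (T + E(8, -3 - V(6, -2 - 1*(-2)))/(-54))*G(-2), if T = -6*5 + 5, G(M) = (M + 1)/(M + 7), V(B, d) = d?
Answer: 449/90 ≈ 4.9889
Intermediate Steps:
G(M) = (1 + M)/(7 + M)
T = -25 (T = -30 + 5 = -25)
(T + E(8, -3 - V(6, -2 - 1*(-2)))/(-54))*G(-2) = (-25 + (-3 - (-2 - 1*(-2)))/(-54))*((1 - 2)/(7 - 2)) = (-25 + (-3 - (-2 + 2))*(-1/54))*(-1/5) = (-25 + (-3 - 1*0)*(-1/54))*((⅕)*(-1)) = (-25 + (-3 + 0)*(-1/54))*(-⅕) = (-25 - 3*(-1/54))*(-⅕) = (-25 + 1/18)*(-⅕) = -449/18*(-⅕) = 449/90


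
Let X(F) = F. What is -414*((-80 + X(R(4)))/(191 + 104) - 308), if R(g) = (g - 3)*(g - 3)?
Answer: 37648746/295 ≈ 1.2762e+5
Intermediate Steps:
R(g) = (-3 + g)**2 (R(g) = (-3 + g)*(-3 + g) = (-3 + g)**2)
-414*((-80 + X(R(4)))/(191 + 104) - 308) = -414*((-80 + (-3 + 4)**2)/(191 + 104) - 308) = -414*((-80 + 1**2)/295 - 308) = -414*((-80 + 1)*(1/295) - 308) = -414*(-79*1/295 - 308) = -414*(-79/295 - 308) = -414*(-90939/295) = 37648746/295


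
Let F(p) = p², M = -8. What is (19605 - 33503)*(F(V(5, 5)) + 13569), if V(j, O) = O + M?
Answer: -188707044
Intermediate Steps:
V(j, O) = -8 + O (V(j, O) = O - 8 = -8 + O)
(19605 - 33503)*(F(V(5, 5)) + 13569) = (19605 - 33503)*((-8 + 5)² + 13569) = -13898*((-3)² + 13569) = -13898*(9 + 13569) = -13898*13578 = -188707044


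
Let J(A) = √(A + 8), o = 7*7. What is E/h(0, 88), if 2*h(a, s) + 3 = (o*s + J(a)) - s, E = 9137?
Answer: 77134554/17816833 - 36548*√2/17816833 ≈ 4.3264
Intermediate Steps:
o = 49
J(A) = √(8 + A)
h(a, s) = -3/2 + √(8 + a)/2 + 24*s (h(a, s) = -3/2 + ((49*s + √(8 + a)) - s)/2 = -3/2 + ((√(8 + a) + 49*s) - s)/2 = -3/2 + (√(8 + a) + 48*s)/2 = -3/2 + (√(8 + a)/2 + 24*s) = -3/2 + √(8 + a)/2 + 24*s)
E/h(0, 88) = 9137/(-3/2 + √(8 + 0)/2 + 24*88) = 9137/(-3/2 + √8/2 + 2112) = 9137/(-3/2 + (2*√2)/2 + 2112) = 9137/(-3/2 + √2 + 2112) = 9137/(4221/2 + √2)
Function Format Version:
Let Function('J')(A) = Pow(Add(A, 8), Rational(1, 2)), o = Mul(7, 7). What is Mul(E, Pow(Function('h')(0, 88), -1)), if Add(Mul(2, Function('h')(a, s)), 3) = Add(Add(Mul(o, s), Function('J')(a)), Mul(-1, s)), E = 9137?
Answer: Add(Rational(77134554, 17816833), Mul(Rational(-36548, 17816833), Pow(2, Rational(1, 2)))) ≈ 4.3264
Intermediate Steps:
o = 49
Function('J')(A) = Pow(Add(8, A), Rational(1, 2))
Function('h')(a, s) = Add(Rational(-3, 2), Mul(Rational(1, 2), Pow(Add(8, a), Rational(1, 2))), Mul(24, s)) (Function('h')(a, s) = Add(Rational(-3, 2), Mul(Rational(1, 2), Add(Add(Mul(49, s), Pow(Add(8, a), Rational(1, 2))), Mul(-1, s)))) = Add(Rational(-3, 2), Mul(Rational(1, 2), Add(Add(Pow(Add(8, a), Rational(1, 2)), Mul(49, s)), Mul(-1, s)))) = Add(Rational(-3, 2), Mul(Rational(1, 2), Add(Pow(Add(8, a), Rational(1, 2)), Mul(48, s)))) = Add(Rational(-3, 2), Add(Mul(Rational(1, 2), Pow(Add(8, a), Rational(1, 2))), Mul(24, s))) = Add(Rational(-3, 2), Mul(Rational(1, 2), Pow(Add(8, a), Rational(1, 2))), Mul(24, s)))
Mul(E, Pow(Function('h')(0, 88), -1)) = Mul(9137, Pow(Add(Rational(-3, 2), Mul(Rational(1, 2), Pow(Add(8, 0), Rational(1, 2))), Mul(24, 88)), -1)) = Mul(9137, Pow(Add(Rational(-3, 2), Mul(Rational(1, 2), Pow(8, Rational(1, 2))), 2112), -1)) = Mul(9137, Pow(Add(Rational(-3, 2), Mul(Rational(1, 2), Mul(2, Pow(2, Rational(1, 2)))), 2112), -1)) = Mul(9137, Pow(Add(Rational(-3, 2), Pow(2, Rational(1, 2)), 2112), -1)) = Mul(9137, Pow(Add(Rational(4221, 2), Pow(2, Rational(1, 2))), -1))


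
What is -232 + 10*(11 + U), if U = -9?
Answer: -212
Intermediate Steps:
-232 + 10*(11 + U) = -232 + 10*(11 - 9) = -232 + 10*2 = -232 + 20 = -212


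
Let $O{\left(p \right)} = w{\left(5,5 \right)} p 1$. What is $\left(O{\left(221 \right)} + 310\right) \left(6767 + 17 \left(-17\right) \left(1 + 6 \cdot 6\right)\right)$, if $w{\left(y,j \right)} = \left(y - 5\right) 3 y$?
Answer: $-1217060$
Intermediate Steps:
$w{\left(y,j \right)} = y \left(-15 + 3 y\right)$ ($w{\left(y,j \right)} = \left(-5 + y\right) 3 y = \left(-15 + 3 y\right) y = y \left(-15 + 3 y\right)$)
$O{\left(p \right)} = 0$ ($O{\left(p \right)} = 3 \cdot 5 \left(-5 + 5\right) p 1 = 3 \cdot 5 \cdot 0 p 1 = 0 p 1 = 0 \cdot 1 = 0$)
$\left(O{\left(221 \right)} + 310\right) \left(6767 + 17 \left(-17\right) \left(1 + 6 \cdot 6\right)\right) = \left(0 + 310\right) \left(6767 + 17 \left(-17\right) \left(1 + 6 \cdot 6\right)\right) = 310 \left(6767 - 289 \left(1 + 36\right)\right) = 310 \left(6767 - 10693\right) = 310 \left(-3926\right) = -1217060$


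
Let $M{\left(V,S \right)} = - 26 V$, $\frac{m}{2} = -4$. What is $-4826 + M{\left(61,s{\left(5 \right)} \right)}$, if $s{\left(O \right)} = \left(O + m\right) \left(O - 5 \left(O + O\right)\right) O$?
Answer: $-6412$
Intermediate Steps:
$m = -8$ ($m = 2 \left(-4\right) = -8$)
$s{\left(O \right)} = - 9 O^{2} \left(-8 + O\right)$ ($s{\left(O \right)} = \left(O - 8\right) \left(O - 5 \left(O + O\right)\right) O = \left(-8 + O\right) \left(O - 5 \cdot 2 O\right) O = \left(-8 + O\right) \left(O - 10 O\right) O = \left(-8 + O\right) \left(- 9 O\right) O = - 9 O \left(-8 + O\right) O = - 9 O^{2} \left(-8 + O\right)$)
$-4826 + M{\left(61,s{\left(5 \right)} \right)} = -4826 - 1586 = -6412$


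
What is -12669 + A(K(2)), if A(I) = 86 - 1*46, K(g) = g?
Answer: -12629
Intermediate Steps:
A(I) = 40 (A(I) = 86 - 46 = 40)
-12669 + A(K(2)) = -12669 + 40 = -12629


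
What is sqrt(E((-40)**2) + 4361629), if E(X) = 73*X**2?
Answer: sqrt(191241629) ≈ 13829.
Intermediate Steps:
sqrt(E((-40)**2) + 4361629) = sqrt(73*((-40)**2)**2 + 4361629) = sqrt(73*1600**2 + 4361629) = sqrt(73*2560000 + 4361629) = sqrt(186880000 + 4361629) = sqrt(191241629)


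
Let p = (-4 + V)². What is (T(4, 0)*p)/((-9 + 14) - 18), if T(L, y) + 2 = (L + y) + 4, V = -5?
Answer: -486/13 ≈ -37.385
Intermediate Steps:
T(L, y) = 2 + L + y (T(L, y) = -2 + ((L + y) + 4) = -2 + (4 + L + y) = 2 + L + y)
p = 81 (p = (-4 - 5)² = (-9)² = 81)
(T(4, 0)*p)/((-9 + 14) - 18) = ((2 + 4 + 0)*81)/((-9 + 14) - 18) = (6*81)/(5 - 18) = 486/(-13) = 486*(-1/13) = -486/13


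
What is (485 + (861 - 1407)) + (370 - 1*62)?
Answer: 247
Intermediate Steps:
(485 + (861 - 1407)) + (370 - 1*62) = (485 - 546) + (370 - 62) = -61 + 308 = 247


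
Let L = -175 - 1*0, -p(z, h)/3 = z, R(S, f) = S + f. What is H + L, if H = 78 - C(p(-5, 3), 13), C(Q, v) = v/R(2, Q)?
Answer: -1662/17 ≈ -97.765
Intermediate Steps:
p(z, h) = -3*z
C(Q, v) = v/(2 + Q)
L = -175 (L = -175 + 0 = -175)
H = 1313/17 (H = 78 - 13/(2 - 3*(-5)) = 78 - 13/(2 + 15) = 78 - 13/17 = 1313/17 ≈ 77.235)
H + L = 1313/17 - 175 = -1662/17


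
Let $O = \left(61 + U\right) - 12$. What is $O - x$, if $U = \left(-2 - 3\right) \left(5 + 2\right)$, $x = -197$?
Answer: $211$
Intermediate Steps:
$U = -35$ ($U = \left(-5\right) 7 = -35$)
$O = 14$ ($O = \left(61 - 35\right) - 12 = 26 - 12 = 14$)
$O - x = 14 - -197 = 14 + 197 = 211$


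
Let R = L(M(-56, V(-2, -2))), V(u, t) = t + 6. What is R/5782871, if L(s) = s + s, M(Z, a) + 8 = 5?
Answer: -6/5782871 ≈ -1.0375e-6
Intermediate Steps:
V(u, t) = 6 + t
M(Z, a) = -3 (M(Z, a) = -8 + 5 = -3)
L(s) = 2*s
R = -6 (R = 2*(-3) = -6)
R/5782871 = -6/5782871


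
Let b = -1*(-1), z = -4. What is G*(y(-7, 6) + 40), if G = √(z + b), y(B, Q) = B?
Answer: 33*I*√3 ≈ 57.158*I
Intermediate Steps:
b = 1
G = I*√3 (G = √(-4 + 1) = √(-3) = I*√3 ≈ 1.732*I)
G*(y(-7, 6) + 40) = (I*√3)*(-7 + 40) = (I*√3)*33 = 33*I*√3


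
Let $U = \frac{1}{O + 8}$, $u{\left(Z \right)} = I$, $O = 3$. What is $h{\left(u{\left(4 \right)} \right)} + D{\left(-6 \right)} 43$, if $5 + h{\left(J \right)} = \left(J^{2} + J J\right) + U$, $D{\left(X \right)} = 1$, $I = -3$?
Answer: $\frac{617}{11} \approx 56.091$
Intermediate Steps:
$u{\left(Z \right)} = -3$
$U = \frac{1}{11}$ ($U = \frac{1}{3 + 8} = \frac{1}{11} \approx 0.090909$)
$h{\left(J \right)} = - \frac{54}{11} + 2 J^{2}$ ($h{\left(J \right)} = -5 + \left(\left(J^{2} + J J\right) + \frac{1}{11}\right) = -5 + \left(\left(J^{2} + J^{2}\right) + \frac{1}{11}\right) = -5 + \left(2 J^{2} + \frac{1}{11}\right) = -5 + \left(\frac{1}{11} + 2 J^{2}\right) = - \frac{54}{11} + 2 J^{2}$)
$h{\left(u{\left(4 \right)} \right)} + D{\left(-6 \right)} 43 = \left(- \frac{54}{11} + 2 \left(-3\right)^{2}\right) + 1 \cdot 43 = \left(- \frac{54}{11} + 2 \cdot 9\right) + 43 = \left(- \frac{54}{11} + 18\right) + 43 = \frac{144}{11} + 43 = \frac{617}{11}$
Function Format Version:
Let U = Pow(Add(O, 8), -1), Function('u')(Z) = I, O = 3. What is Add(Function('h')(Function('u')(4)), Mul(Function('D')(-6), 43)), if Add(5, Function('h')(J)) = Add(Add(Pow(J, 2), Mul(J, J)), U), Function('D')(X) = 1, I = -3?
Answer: Rational(617, 11) ≈ 56.091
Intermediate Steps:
Function('u')(Z) = -3
U = Rational(1, 11) (U = Pow(Add(3, 8), -1) = Pow(11, -1) = Rational(1, 11) ≈ 0.090909)
Function('h')(J) = Add(Rational(-54, 11), Mul(2, Pow(J, 2))) (Function('h')(J) = Add(-5, Add(Add(Pow(J, 2), Mul(J, J)), Rational(1, 11))) = Add(-5, Add(Add(Pow(J, 2), Pow(J, 2)), Rational(1, 11))) = Add(-5, Add(Mul(2, Pow(J, 2)), Rational(1, 11))) = Add(-5, Add(Rational(1, 11), Mul(2, Pow(J, 2)))) = Add(Rational(-54, 11), Mul(2, Pow(J, 2))))
Add(Function('h')(Function('u')(4)), Mul(Function('D')(-6), 43)) = Add(Add(Rational(-54, 11), Mul(2, Pow(-3, 2))), Mul(1, 43)) = Add(Add(Rational(-54, 11), Mul(2, 9)), 43) = Add(Add(Rational(-54, 11), 18), 43) = Add(Rational(144, 11), 43) = Rational(617, 11)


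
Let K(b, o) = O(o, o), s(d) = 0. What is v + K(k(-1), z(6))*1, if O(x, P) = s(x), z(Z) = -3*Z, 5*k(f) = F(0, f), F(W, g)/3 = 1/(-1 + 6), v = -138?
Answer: -138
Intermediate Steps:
F(W, g) = ⅗ (F(W, g) = 3/(-1 + 6) = 3/5 = 3*(⅕) = ⅗)
k(f) = 3/25 (k(f) = (⅕)*(⅗) = 3/25)
O(x, P) = 0
K(b, o) = 0
v + K(k(-1), z(6))*1 = -138 + 0*1 = -138 + 0 = -138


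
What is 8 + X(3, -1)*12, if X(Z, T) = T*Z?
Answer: -28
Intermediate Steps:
8 + X(3, -1)*12 = 8 - 1*3*12 = 8 - 3*12 = 8 - 36 = -28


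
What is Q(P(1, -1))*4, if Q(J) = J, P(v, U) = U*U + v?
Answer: 8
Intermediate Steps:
P(v, U) = v + U² (P(v, U) = U² + v = v + U²)
Q(P(1, -1))*4 = (1 + (-1)²)*4 = (1 + 1)*4 = 2*4 = 8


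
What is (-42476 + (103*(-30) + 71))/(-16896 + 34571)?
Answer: -9099/3535 ≈ -2.5740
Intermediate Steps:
(-42476 + (103*(-30) + 71))/(-16896 + 34571) = (-42476 + (-3090 + 71))/17675 = (-42476 - 3019)*(1/17675) = -45495*1/17675 = -9099/3535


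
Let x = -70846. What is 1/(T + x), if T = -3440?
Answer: -1/74286 ≈ -1.3461e-5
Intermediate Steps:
1/(T + x) = 1/(-3440 - 70846) = 1/(-74286) = -1/74286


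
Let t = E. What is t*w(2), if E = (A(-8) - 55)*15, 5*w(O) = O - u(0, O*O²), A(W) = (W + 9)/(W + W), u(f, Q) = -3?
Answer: -13215/16 ≈ -825.94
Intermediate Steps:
A(W) = (9 + W)/(2*W) (A(W) = (9 + W)/((2*W)) = (9 + W)*(1/(2*W)) = (9 + W)/(2*W))
w(O) = ⅗ + O/5 (w(O) = (O - 1*(-3))/5 = (O + 3)/5 = (3 + O)/5 = ⅗ + O/5)
E = -13215/16 (E = ((½)*(9 - 8)/(-8) - 55)*15 = ((½)*(-⅛)*1 - 55)*15 = (-1/16 - 55)*15 = -881/16*15 = -13215/16 ≈ -825.94)
t = -13215/16 ≈ -825.94
t*w(2) = -13215*(⅗ + (⅕)*2)/16 = -13215*(⅗ + ⅖)/16 = -13215/16*1 = -13215/16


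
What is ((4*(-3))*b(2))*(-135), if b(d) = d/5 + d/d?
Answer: 2268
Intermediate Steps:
b(d) = 1 + d/5 (b(d) = d*(⅕) + 1 = d/5 + 1 = 1 + d/5)
((4*(-3))*b(2))*(-135) = ((4*(-3))*(1 + (⅕)*2))*(-135) = -12*(1 + ⅖)*(-135) = -12*7/5*(-135) = -84/5*(-135) = 2268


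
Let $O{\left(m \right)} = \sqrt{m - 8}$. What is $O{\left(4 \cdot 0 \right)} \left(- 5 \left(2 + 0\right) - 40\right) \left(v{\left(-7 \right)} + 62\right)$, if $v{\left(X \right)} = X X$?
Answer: $- 11100 i \sqrt{2} \approx - 15698.0 i$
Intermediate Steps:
$v{\left(X \right)} = X^{2}$
$O{\left(m \right)} = \sqrt{-8 + m}$
$O{\left(4 \cdot 0 \right)} \left(- 5 \left(2 + 0\right) - 40\right) \left(v{\left(-7 \right)} + 62\right) = \sqrt{-8 + 4 \cdot 0} \left(- 5 \left(2 + 0\right) - 40\right) \left(\left(-7\right)^{2} + 62\right) = \sqrt{-8 + 0} \left(\left(-5\right) 2 - 40\right) \left(49 + 62\right) = \sqrt{-8} \left(-10 - 40\right) 111 = 2 i \sqrt{2} \left(\left(-50\right) 111\right) = 2 i \sqrt{2} \left(-5550\right) = - 11100 i \sqrt{2}$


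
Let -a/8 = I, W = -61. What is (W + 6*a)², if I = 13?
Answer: 469225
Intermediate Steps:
a = -104 (a = -8*13 = -104)
(W + 6*a)² = (-61 + 6*(-104))² = (-61 - 624)² = (-685)² = 469225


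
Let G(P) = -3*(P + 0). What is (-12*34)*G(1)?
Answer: 1224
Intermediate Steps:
G(P) = -3*P
(-12*34)*G(1) = (-12*34)*(-3*1) = -408*(-3) = 1224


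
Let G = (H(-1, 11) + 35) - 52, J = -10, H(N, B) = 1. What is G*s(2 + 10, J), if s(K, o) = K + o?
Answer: -32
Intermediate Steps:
G = -16 (G = (1 + 35) - 52 = 36 - 52 = -16)
G*s(2 + 10, J) = -16*((2 + 10) - 10) = -16*(12 - 10) = -16*2 = -32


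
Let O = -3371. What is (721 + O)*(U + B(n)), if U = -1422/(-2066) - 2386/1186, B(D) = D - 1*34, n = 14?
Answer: 34614633900/612569 ≈ 56507.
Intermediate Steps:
B(D) = -34 + D (B(D) = D - 34 = -34 + D)
U = -810746/612569 (U = -1422*(-1/2066) - 2386*1/1186 = 711/1033 - 1193/593 = -810746/612569 ≈ -1.3235)
(721 + O)*(U + B(n)) = (721 - 3371)*(-810746/612569 + (-34 + 14)) = -2650*(-810746/612569 - 20) = -2650*(-13062126/612569) = 34614633900/612569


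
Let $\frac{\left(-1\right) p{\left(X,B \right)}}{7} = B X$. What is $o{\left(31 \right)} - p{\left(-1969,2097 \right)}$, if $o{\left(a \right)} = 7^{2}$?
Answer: $-28902902$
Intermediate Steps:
$o{\left(a \right)} = 49$
$p{\left(X,B \right)} = - 7 B X$
$o{\left(31 \right)} - p{\left(-1969,2097 \right)} = 49 - \left(-7\right) 2097 \left(-1969\right) = 49 - 28902951 = -28902902$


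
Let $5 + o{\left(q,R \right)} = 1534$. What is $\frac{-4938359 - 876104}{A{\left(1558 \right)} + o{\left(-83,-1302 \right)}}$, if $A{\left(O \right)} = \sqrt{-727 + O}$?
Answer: $- \frac{8890313927}{2337010} + \frac{5814463 \sqrt{831}}{2337010} \approx -3732.4$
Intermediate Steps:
$o{\left(q,R \right)} = 1529$ ($o{\left(q,R \right)} = -5 + 1534 = 1529$)
$\frac{-4938359 - 876104}{A{\left(1558 \right)} + o{\left(-83,-1302 \right)}} = \frac{-4938359 - 876104}{\sqrt{-727 + 1558} + 1529} = - \frac{5814463}{\sqrt{831} + 1529} = - \frac{5814463}{1529 + \sqrt{831}}$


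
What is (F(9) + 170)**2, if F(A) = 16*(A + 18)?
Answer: 362404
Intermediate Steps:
F(A) = 288 + 16*A (F(A) = 16*(18 + A) = 288 + 16*A)
(F(9) + 170)**2 = ((288 + 16*9) + 170)**2 = ((288 + 144) + 170)**2 = (432 + 170)**2 = 602**2 = 362404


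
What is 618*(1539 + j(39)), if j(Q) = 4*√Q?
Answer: 951102 + 2472*√39 ≈ 9.6654e+5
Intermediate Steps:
618*(1539 + j(39)) = 618*(1539 + 4*√39) = 951102 + 2472*√39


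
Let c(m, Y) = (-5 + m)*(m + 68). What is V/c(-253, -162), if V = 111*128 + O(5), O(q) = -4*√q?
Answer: 64/215 - 2*√5/23865 ≈ 0.29749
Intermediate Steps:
c(m, Y) = (-5 + m)*(68 + m)
V = 14208 - 4*√5 (V = 111*128 - 4*√5 = 14208 - 4*√5 ≈ 14199.)
V/c(-253, -162) = (14208 - 4*√5)/(-340 + (-253)² + 63*(-253)) = (14208 - 4*√5)/(-340 + 64009 - 15939) = (14208 - 4*√5)/47730 = (14208 - 4*√5)*(1/47730) = 64/215 - 2*√5/23865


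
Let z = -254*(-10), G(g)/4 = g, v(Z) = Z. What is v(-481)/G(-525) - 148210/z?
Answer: -15500963/266700 ≈ -58.121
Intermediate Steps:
G(g) = 4*g
z = 2540
v(-481)/G(-525) - 148210/z = -481/(4*(-525)) - 148210/2540 = -481/(-2100) - 148210*1/2540 = -481*(-1/2100) - 14821/254 = 481/2100 - 14821/254 = -15500963/266700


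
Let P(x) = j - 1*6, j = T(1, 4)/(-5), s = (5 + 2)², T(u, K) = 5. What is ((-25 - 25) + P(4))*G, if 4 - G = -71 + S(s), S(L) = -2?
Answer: -4389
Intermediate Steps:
s = 49 (s = 7² = 49)
j = -1 (j = 5/(-5) = 5*(-⅕) = -1)
P(x) = -7 (P(x) = -1 - 1*6 = -1 - 6 = -7)
G = 77 (G = 4 - (-71 - 2) = 4 - 1*(-73) = 4 + 73 = 77)
((-25 - 25) + P(4))*G = ((-25 - 25) - 7)*77 = (-50 - 7)*77 = -57*77 = -4389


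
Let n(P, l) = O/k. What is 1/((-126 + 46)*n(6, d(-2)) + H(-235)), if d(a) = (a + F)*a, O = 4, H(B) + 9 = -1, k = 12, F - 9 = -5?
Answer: -3/110 ≈ -0.027273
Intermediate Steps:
F = 4 (F = 9 - 5 = 4)
H(B) = -10 (H(B) = -9 - 1 = -10)
d(a) = a*(4 + a) (d(a) = (a + 4)*a = (4 + a)*a = a*(4 + a))
n(P, l) = ⅓ (n(P, l) = 4/12 = 4*(1/12) = ⅓)
1/((-126 + 46)*n(6, d(-2)) + H(-235)) = 1/((-126 + 46)*(⅓) - 10) = 1/(-80*⅓ - 10) = 1/(-80/3 - 10) = 1/(-110/3) = -3/110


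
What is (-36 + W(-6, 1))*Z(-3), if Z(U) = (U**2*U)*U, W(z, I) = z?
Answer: -3402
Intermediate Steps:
Z(U) = U**4 (Z(U) = U**3*U = U**4)
(-36 + W(-6, 1))*Z(-3) = (-36 - 6)*(-3)**4 = -42*81 = -3402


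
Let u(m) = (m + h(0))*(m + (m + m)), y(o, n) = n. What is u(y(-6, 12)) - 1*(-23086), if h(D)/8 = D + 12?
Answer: 26974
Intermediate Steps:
h(D) = 96 + 8*D (h(D) = 8*(D + 12) = 8*(12 + D) = 96 + 8*D)
u(m) = 3*m*(96 + m) (u(m) = (m + (96 + 8*0))*(m + (m + m)) = (m + (96 + 0))*(m + 2*m) = (m + 96)*(3*m) = (96 + m)*(3*m) = 3*m*(96 + m))
u(y(-6, 12)) - 1*(-23086) = 3*12*(96 + 12) - 1*(-23086) = 3*12*108 + 23086 = 3888 + 23086 = 26974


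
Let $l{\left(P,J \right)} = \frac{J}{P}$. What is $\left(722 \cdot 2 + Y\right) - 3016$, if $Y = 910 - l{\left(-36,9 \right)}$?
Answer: $- \frac{2647}{4} \approx -661.75$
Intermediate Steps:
$Y = \frac{3641}{4}$ ($Y = 910 - \frac{9}{-36} = 910 - 9 \left(- \frac{1}{36}\right) = 910 - - \frac{1}{4} = 910 + \frac{1}{4} = \frac{3641}{4} \approx 910.25$)
$\left(722 \cdot 2 + Y\right) - 3016 = \left(722 \cdot 2 + \frac{3641}{4}\right) - 3016 = \left(1444 + \frac{3641}{4}\right) - 3016 = \frac{9417}{4} - 3016 = - \frac{2647}{4}$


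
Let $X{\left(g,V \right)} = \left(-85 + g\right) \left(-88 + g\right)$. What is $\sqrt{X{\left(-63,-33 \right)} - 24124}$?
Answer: $4 i \sqrt{111} \approx 42.143 i$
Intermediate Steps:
$X{\left(g,V \right)} = \left(-88 + g\right) \left(-85 + g\right)$
$\sqrt{X{\left(-63,-33 \right)} - 24124} = \sqrt{\left(7480 + \left(-63\right)^{2} - -10899\right) - 24124} = \sqrt{\left(7480 + 3969 + 10899\right) - 24124} = \sqrt{22348 - 24124} = \sqrt{-1776} = 4 i \sqrt{111}$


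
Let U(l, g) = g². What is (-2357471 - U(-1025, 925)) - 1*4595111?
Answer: -7808207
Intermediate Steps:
(-2357471 - U(-1025, 925)) - 1*4595111 = (-2357471 - 1*925²) - 1*4595111 = (-2357471 - 1*855625) - 4595111 = (-2357471 - 855625) - 4595111 = -3213096 - 4595111 = -7808207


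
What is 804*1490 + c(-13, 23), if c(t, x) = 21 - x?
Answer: 1197958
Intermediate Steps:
804*1490 + c(-13, 23) = 804*1490 + (21 - 1*23) = 1197960 + (21 - 23) = 1197960 - 2 = 1197958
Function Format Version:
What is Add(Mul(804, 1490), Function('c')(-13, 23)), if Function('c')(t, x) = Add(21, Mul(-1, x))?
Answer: 1197958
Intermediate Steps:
Add(Mul(804, 1490), Function('c')(-13, 23)) = Add(Mul(804, 1490), Add(21, Mul(-1, 23))) = Add(1197960, Add(21, -23)) = Add(1197960, -2) = 1197958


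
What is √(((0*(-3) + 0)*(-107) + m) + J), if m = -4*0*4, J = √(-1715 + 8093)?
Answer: 6378^(¼) ≈ 8.9366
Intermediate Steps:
J = √6378 ≈ 79.862
m = 0 (m = 0*4 = 0)
√(((0*(-3) + 0)*(-107) + m) + J) = √(((0*(-3) + 0)*(-107) + 0) + √6378) = √(((0 + 0)*(-107) + 0) + √6378) = √((0*(-107) + 0) + √6378) = √((0 + 0) + √6378) = √(0 + √6378) = √(√6378) = 6378^(¼)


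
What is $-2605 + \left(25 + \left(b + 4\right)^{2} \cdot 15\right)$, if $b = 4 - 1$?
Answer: $-1845$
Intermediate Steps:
$b = 3$ ($b = 4 - 1 = 3$)
$-2605 + \left(25 + \left(b + 4\right)^{2} \cdot 15\right) = -2605 + \left(25 + \left(3 + 4\right)^{2} \cdot 15\right) = -2605 + \left(25 + 7^{2} \cdot 15\right) = -2605 + \left(25 + 49 \cdot 15\right) = -2605 + \left(25 + 735\right) = -2605 + 760 = -1845$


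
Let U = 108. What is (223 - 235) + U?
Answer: 96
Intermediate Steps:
(223 - 235) + U = (223 - 235) + 108 = -12 + 108 = 96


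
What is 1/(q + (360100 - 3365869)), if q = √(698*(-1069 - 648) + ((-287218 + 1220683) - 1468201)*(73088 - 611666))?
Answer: -3005769/8746651434419 - √287995846942/8746651434419 ≈ -4.0500e-7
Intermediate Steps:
q = √287995846942 (q = √(698*(-1717) + (933465 - 1468201)*(-538578)) = √(-1198466 - 534736*(-538578)) = √(-1198466 + 287997045408) = √287995846942 ≈ 5.3665e+5)
1/(q + (360100 - 3365869)) = 1/(√287995846942 + (360100 - 3365869)) = 1/(√287995846942 - 3005769) = 1/(-3005769 + √287995846942)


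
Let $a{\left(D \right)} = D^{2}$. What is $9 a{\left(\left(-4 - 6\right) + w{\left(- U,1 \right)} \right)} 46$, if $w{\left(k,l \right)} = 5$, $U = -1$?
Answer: $10350$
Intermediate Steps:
$9 a{\left(\left(-4 - 6\right) + w{\left(- U,1 \right)} \right)} 46 = 9 \left(\left(-4 - 6\right) + 5\right)^{2} \cdot 46 = 9 \left(-10 + 5\right)^{2} \cdot 46 = 9 \left(-5\right)^{2} \cdot 46 = 9 \cdot 25 \cdot 46 = 225 \cdot 46 = 10350$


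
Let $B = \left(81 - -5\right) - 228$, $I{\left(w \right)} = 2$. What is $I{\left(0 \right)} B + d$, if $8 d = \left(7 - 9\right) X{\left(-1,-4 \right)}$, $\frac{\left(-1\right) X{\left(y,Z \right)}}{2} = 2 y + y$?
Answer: $- \frac{571}{2} \approx -285.5$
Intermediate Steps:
$B = -142$ ($B = \left(81 + 5\right) - 228 = 86 - 228 = -142$)
$X{\left(y,Z \right)} = - 6 y$ ($X{\left(y,Z \right)} = - 2 \left(2 y + y\right) = - 2 \cdot 3 y = - 6 y$)
$d = - \frac{3}{2}$ ($d = \frac{\left(7 - 9\right) \left(\left(-6\right) \left(-1\right)\right)}{8} = \frac{\left(-2\right) 6}{8} = \frac{1}{8} \left(-12\right) = - \frac{3}{2} \approx -1.5$)
$I{\left(0 \right)} B + d = 2 \left(-142\right) - \frac{3}{2} = -284 - \frac{3}{2} = - \frac{571}{2}$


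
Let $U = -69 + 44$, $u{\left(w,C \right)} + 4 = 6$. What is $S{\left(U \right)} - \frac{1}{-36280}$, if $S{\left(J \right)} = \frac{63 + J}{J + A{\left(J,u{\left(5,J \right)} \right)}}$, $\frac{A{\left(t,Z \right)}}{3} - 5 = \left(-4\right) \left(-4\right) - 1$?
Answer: $\frac{55147}{50792} \approx 1.0857$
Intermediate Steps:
$u{\left(w,C \right)} = 2$ ($u{\left(w,C \right)} = -4 + 6 = 2$)
$A{\left(t,Z \right)} = 60$ ($A{\left(t,Z \right)} = 15 + 3 \left(\left(-4\right) \left(-4\right) - 1\right) = 15 + 3 \left(16 - 1\right) = 15 + 3 \cdot 15 = 15 + 45 = 60$)
$U = -25$
$S{\left(J \right)} = \frac{63 + J}{60 + J}$ ($S{\left(J \right)} = \frac{63 + J}{J + 60} = \frac{63 + J}{60 + J}$)
$S{\left(U \right)} - \frac{1}{-36280} = \frac{63 - 25}{60 - 25} - \frac{1}{-36280} = \frac{1}{35} \cdot 38 - - \frac{1}{36280} = \frac{1}{35} \cdot 38 + \frac{1}{36280} = \frac{38}{35} + \frac{1}{36280} = \frac{55147}{50792}$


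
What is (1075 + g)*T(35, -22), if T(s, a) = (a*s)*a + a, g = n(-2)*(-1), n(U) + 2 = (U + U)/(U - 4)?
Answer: 54628222/3 ≈ 1.8209e+7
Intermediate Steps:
n(U) = -2 + 2*U/(-4 + U) (n(U) = -2 + (U + U)/(U - 4) = -2 + (2*U)/(-4 + U) = -2 + 2*U/(-4 + U))
g = 4/3 (g = (8/(-4 - 2))*(-1) = (8/(-6))*(-1) = (8*(-⅙))*(-1) = -4/3*(-1) = 4/3 ≈ 1.3333)
T(s, a) = a + s*a² (T(s, a) = s*a² + a = a + s*a²)
(1075 + g)*T(35, -22) = (1075 + 4/3)*(-22*(1 - 22*35)) = 3229*(-22*(1 - 770))/3 = 3229*(-22*(-769))/3 = (3229/3)*16918 = 54628222/3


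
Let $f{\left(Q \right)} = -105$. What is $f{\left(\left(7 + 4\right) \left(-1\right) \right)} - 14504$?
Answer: $-14609$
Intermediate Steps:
$f{\left(\left(7 + 4\right) \left(-1\right) \right)} - 14504 = -105 - 14504 = -14609$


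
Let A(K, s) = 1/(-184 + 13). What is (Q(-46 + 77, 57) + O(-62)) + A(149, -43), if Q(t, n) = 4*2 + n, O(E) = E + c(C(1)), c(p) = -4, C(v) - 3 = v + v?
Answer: -172/171 ≈ -1.0058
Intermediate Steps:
C(v) = 3 + 2*v (C(v) = 3 + (v + v) = 3 + 2*v)
O(E) = -4 + E (O(E) = E - 4 = -4 + E)
A(K, s) = -1/171 (A(K, s) = 1/(-171) = -1/171)
Q(t, n) = 8 + n
(Q(-46 + 77, 57) + O(-62)) + A(149, -43) = ((8 + 57) + (-4 - 62)) - 1/171 = (65 - 66) - 1/171 = -1 - 1/171 = -172/171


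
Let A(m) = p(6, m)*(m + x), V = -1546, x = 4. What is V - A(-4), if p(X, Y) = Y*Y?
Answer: -1546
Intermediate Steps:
p(X, Y) = Y**2
A(m) = m**2*(4 + m) (A(m) = m**2*(m + 4) = m**2*(4 + m))
V - A(-4) = -1546 - (-4)**2*(4 - 4) = -1546 - 16*0 = -1546 - 1*0 = -1546 + 0 = -1546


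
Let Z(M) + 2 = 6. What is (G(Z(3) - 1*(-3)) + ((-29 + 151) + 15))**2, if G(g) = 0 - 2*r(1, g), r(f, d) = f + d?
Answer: 14641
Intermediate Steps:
Z(M) = 4 (Z(M) = -2 + 6 = 4)
r(f, d) = d + f
G(g) = -2 - 2*g (G(g) = 0 - 2*(g + 1) = 0 - 2*(1 + g) = 0 + (-2 - 2*g) = -2 - 2*g)
(G(Z(3) - 1*(-3)) + ((-29 + 151) + 15))**2 = ((-2 - 2*(4 - 1*(-3))) + ((-29 + 151) + 15))**2 = ((-2 - 2*(4 + 3)) + (122 + 15))**2 = ((-2 - 2*7) + 137)**2 = ((-2 - 14) + 137)**2 = (-16 + 137)**2 = 121**2 = 14641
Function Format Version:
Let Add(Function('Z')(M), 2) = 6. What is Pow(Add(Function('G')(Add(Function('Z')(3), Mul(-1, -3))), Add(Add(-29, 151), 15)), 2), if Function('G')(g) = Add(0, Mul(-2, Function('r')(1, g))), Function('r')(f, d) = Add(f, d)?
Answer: 14641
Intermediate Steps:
Function('Z')(M) = 4 (Function('Z')(M) = Add(-2, 6) = 4)
Function('r')(f, d) = Add(d, f)
Function('G')(g) = Add(-2, Mul(-2, g)) (Function('G')(g) = Add(0, Mul(-2, Add(g, 1))) = Add(0, Mul(-2, Add(1, g))) = Add(0, Add(-2, Mul(-2, g))) = Add(-2, Mul(-2, g)))
Pow(Add(Function('G')(Add(Function('Z')(3), Mul(-1, -3))), Add(Add(-29, 151), 15)), 2) = Pow(Add(Add(-2, Mul(-2, Add(4, Mul(-1, -3)))), Add(Add(-29, 151), 15)), 2) = Pow(Add(Add(-2, Mul(-2, Add(4, 3))), Add(122, 15)), 2) = Pow(Add(Add(-2, Mul(-2, 7)), 137), 2) = Pow(Add(Add(-2, -14), 137), 2) = Pow(Add(-16, 137), 2) = Pow(121, 2) = 14641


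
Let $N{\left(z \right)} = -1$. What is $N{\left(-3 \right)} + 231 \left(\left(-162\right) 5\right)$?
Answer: $-187111$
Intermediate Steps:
$N{\left(-3 \right)} + 231 \left(\left(-162\right) 5\right) = -1 + 231 \left(\left(-162\right) 5\right) = -1 + 231 \left(-810\right) = -1 - 187110 = -187111$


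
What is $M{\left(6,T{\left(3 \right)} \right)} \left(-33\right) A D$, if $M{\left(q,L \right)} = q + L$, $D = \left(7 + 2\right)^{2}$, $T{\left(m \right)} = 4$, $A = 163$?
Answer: $-4356990$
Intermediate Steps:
$D = 81$ ($D = 9^{2} = 81$)
$M{\left(q,L \right)} = L + q$
$M{\left(6,T{\left(3 \right)} \right)} \left(-33\right) A D = \left(4 + 6\right) \left(-33\right) 163 \cdot 81 = 10 \left(-33\right) 163 \cdot 81 = \left(-330\right) 163 \cdot 81 = \left(-53790\right) 81 = -4356990$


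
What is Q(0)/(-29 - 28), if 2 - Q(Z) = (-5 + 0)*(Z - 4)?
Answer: 6/19 ≈ 0.31579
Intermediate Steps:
Q(Z) = -18 + 5*Z (Q(Z) = 2 - (-5 + 0)*(Z - 4) = 2 - (-5)*(-4 + Z) = 2 - (20 - 5*Z) = 2 + (-20 + 5*Z) = -18 + 5*Z)
Q(0)/(-29 - 28) = (-18 + 5*0)/(-29 - 28) = (-18 + 0)/(-57) = -18*(-1/57) = 6/19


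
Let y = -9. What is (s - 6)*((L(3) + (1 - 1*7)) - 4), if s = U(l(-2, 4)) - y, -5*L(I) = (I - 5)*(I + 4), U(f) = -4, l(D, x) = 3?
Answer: 36/5 ≈ 7.2000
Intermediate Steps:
L(I) = -(-5 + I)*(4 + I)/5 (L(I) = -(I - 5)*(I + 4)/5 = -(-5 + I)*(4 + I)/5)
s = 5 (s = -4 - 1*(-9) = -4 + 9 = 5)
(s - 6)*((L(3) + (1 - 1*7)) - 4) = (5 - 6)*(((4 - 1/5*3**2 + (1/5)*3) + (1 - 1*7)) - 4) = -(((4 - 1/5*9 + 3/5) + (1 - 7)) - 4) = -(((4 - 9/5 + 3/5) - 6) - 4) = -((14/5 - 6) - 4) = -(-16/5 - 4) = -1*(-36/5) = 36/5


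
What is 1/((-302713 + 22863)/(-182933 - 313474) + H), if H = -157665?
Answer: -496407/78265729805 ≈ -6.3426e-6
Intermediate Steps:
1/((-302713 + 22863)/(-182933 - 313474) + H) = 1/((-302713 + 22863)/(-182933 - 313474) - 157665) = 1/(-279850/(-496407) - 157665) = 1/(-279850*(-1/496407) - 157665) = 1/(279850/496407 - 157665) = 1/(-78265729805/496407) = -496407/78265729805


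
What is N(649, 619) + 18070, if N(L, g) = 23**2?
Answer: 18599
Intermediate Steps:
N(L, g) = 529
N(649, 619) + 18070 = 529 + 18070 = 18599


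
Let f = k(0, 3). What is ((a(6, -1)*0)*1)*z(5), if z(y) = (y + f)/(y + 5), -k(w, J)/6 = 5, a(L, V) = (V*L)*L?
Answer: 0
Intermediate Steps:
a(L, V) = V*L² (a(L, V) = (L*V)*L = V*L²)
k(w, J) = -30 (k(w, J) = -6*5 = -30)
f = -30
z(y) = (-30 + y)/(5 + y) (z(y) = (y - 30)/(y + 5) = (-30 + y)/(5 + y))
((a(6, -1)*0)*1)*z(5) = ((-1*6²*0)*1)*((-30 + 5)/(5 + 5)) = ((-1*36*0)*1)*(-25/10) = (-36*0*1)*((⅒)*(-25)) = (0*1)*(-5/2) = 0*(-5/2) = 0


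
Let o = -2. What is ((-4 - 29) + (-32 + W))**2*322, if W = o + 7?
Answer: 1159200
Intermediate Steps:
W = 5 (W = -2 + 7 = 5)
((-4 - 29) + (-32 + W))**2*322 = ((-4 - 29) + (-32 + 5))**2*322 = (-33 - 27)**2*322 = (-60)**2*322 = 3600*322 = 1159200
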